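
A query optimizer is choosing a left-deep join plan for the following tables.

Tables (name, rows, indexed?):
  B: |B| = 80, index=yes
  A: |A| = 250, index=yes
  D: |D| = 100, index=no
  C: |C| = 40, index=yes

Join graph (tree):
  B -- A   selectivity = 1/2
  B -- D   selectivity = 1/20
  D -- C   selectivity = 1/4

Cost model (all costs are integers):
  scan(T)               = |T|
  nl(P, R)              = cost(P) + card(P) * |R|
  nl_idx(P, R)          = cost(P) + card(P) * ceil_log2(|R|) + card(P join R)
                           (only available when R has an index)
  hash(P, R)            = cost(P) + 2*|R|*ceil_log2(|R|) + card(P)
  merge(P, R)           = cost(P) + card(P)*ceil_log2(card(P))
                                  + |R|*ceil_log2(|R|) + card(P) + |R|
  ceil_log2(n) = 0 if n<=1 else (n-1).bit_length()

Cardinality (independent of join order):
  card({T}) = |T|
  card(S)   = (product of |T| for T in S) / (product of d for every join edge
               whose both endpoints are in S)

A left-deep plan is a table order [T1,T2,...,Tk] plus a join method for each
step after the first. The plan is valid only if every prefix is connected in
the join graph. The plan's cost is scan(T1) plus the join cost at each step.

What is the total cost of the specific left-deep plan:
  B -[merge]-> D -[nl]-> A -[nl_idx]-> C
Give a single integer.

step 1: scan B: cost=80, card=80
step 2: join D via merge
    card(P join D) = 80*100/(20) = 400
    cost = 80 + 80*7 + 100*7 + 80 + 100 = 1520
step 3: join A via nl
    card(P join A) = 400*250/(2) = 50000
    cost = 1520 + 400*250 = 101520
step 4: join C via nl_idx
    card(P join C) = 50000*40/(4) = 500000
    cost = 101520 + 50000*6 + 500000 = 901520

901520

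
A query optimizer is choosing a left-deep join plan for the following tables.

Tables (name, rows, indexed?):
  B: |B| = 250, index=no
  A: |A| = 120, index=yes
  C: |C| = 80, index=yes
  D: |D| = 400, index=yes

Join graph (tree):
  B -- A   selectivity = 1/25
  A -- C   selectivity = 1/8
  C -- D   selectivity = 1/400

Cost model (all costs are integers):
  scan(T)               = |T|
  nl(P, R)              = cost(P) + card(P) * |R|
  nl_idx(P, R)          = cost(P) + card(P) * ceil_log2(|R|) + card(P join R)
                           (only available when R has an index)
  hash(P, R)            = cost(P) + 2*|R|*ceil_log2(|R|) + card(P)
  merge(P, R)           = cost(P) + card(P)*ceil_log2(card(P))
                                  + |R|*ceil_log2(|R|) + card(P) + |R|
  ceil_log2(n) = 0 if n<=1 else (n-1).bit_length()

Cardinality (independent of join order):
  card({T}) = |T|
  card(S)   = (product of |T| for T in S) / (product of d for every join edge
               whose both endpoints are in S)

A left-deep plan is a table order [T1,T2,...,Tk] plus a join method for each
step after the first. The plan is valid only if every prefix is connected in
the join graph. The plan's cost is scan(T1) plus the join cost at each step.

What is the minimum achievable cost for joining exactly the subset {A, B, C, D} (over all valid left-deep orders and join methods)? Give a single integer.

Selinger DP over subsets of {A,B,C,D}:
  {B}: scan cost=250, card=250
  {A}: scan cost=120, card=120
  {C}: scan cost=80, card=80
  {D}: scan cost=400, card=400
  {AB}: card=1200; try (A,hash)→2180, (A,nl_idx)→3200, (B,merge)→3330, (A,merge)→3460, (B,hash)→4240, (B,nl)→30120 …(+1); best=2180 via (A,hash)
  {AC}: card=1200; try (C,hash)→1360, (A,merge)→1680, (C,merge)→1720, (A,hash)→1840, (A,nl_idx)→1840, (C,nl_idx)→2160 …(+2); best=1360 via (C,hash)
  {CD}: card=80; try (D,nl_idx)→880, (C,hash)→1920, (C,nl_idx)→3280, (D,merge)→4720, (C,merge)→5040, (D,hash)→7360 …(+2); best=880 via (D,nl_idx)
  {ABC}: card=12000; try (C,hash)→4500, (B,hash)→6560, (C,merge)→17220, (B,merge)→18010, (C,nl_idx)→22580, (C,nl)→98180 …(+1); best=4500 via (C,hash)
  {ACD}: card=1200; try (A,merge)→2480, (A,hash)→2640, (A,nl_idx)→2640, (D,hash)→9760, (A,nl)→10480, (D,nl_idx)→13360 …(+2); best=2480 via (A,merge)
  {ABCD}: card=12000; try (B,hash)→7680, (B,merge)→19130, (D,hash)→23700, (D,nl_idx)→124500, (D,merge)→188500, (B,nl)→302480 …(+1); best=7680 via (B,hash)

7680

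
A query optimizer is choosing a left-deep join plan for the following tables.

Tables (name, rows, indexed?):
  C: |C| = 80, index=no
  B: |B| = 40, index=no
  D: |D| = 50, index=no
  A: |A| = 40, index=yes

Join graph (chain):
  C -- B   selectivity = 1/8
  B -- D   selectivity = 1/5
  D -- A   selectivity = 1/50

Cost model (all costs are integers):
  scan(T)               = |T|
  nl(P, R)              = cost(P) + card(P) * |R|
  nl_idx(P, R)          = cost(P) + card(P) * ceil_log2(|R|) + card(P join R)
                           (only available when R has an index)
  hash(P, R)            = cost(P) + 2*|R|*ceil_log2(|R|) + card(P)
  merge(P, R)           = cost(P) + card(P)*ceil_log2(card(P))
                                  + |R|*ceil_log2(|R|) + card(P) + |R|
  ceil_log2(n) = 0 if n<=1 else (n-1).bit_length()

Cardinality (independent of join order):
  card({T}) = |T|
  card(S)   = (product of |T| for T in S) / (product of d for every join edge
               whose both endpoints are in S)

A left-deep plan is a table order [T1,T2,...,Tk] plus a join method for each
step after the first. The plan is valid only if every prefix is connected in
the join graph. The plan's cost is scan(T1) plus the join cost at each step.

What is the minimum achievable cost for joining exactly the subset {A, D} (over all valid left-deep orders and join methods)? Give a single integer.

390

Selinger DP over subsets of {A,D}:
  {D}: scan cost=50, card=50
  {A}: scan cost=40, card=40
  {AD}: card=40; try (A,nl_idx)→390, (A,hash)→580, (D,merge)→670, (D,hash)→680, (A,merge)→680, (D,nl)→2040 …(+1); best=390 via (A,nl_idx)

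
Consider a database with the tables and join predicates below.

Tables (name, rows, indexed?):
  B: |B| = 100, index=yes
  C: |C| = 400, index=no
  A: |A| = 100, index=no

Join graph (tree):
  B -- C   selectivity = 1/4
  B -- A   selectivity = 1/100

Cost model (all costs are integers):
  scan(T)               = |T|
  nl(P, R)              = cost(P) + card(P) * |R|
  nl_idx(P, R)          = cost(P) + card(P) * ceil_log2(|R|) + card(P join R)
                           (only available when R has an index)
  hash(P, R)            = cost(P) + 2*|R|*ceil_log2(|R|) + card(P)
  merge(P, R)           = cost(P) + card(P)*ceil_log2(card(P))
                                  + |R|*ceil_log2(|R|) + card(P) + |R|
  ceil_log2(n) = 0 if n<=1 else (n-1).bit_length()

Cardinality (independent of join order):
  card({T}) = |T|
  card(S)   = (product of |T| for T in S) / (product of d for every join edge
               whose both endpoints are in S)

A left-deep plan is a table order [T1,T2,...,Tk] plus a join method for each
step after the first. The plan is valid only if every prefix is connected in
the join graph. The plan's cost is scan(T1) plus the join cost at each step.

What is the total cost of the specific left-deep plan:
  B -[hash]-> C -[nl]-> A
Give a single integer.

1007400

step 1: scan B: cost=100, card=100
step 2: join C via hash
    card(P join C) = 100*400/(4) = 10000
    cost = 100 + 2*400*9 + 100 = 7400
step 3: join A via nl
    card(P join A) = 10000*100/(100) = 10000
    cost = 7400 + 10000*100 = 1007400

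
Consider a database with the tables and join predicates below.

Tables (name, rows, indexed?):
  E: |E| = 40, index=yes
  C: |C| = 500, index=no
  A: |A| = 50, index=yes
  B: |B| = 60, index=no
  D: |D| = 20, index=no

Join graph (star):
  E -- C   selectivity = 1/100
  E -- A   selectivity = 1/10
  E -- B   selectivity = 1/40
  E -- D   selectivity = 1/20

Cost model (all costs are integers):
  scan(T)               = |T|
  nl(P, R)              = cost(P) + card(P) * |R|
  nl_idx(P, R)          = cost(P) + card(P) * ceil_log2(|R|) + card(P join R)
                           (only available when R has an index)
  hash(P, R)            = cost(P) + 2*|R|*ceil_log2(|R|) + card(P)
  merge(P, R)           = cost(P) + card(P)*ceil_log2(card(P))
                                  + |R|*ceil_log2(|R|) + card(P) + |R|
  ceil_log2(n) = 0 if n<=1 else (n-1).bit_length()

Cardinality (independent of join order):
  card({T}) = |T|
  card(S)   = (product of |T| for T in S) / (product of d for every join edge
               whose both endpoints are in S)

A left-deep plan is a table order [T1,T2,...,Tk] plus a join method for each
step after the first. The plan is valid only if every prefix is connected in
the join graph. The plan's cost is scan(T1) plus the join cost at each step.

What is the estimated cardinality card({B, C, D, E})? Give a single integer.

Tables in S: B(60), C(500), D(20), E(40)
Edges inside S: E-C(d=100), E-B(d=40), E-D(d=20)
numerator = 60 * 500 * 20 * 40 = 24000000
denominator = 100 * 40 * 20 = 80000
card(S) = 24000000 / 80000 = 300

300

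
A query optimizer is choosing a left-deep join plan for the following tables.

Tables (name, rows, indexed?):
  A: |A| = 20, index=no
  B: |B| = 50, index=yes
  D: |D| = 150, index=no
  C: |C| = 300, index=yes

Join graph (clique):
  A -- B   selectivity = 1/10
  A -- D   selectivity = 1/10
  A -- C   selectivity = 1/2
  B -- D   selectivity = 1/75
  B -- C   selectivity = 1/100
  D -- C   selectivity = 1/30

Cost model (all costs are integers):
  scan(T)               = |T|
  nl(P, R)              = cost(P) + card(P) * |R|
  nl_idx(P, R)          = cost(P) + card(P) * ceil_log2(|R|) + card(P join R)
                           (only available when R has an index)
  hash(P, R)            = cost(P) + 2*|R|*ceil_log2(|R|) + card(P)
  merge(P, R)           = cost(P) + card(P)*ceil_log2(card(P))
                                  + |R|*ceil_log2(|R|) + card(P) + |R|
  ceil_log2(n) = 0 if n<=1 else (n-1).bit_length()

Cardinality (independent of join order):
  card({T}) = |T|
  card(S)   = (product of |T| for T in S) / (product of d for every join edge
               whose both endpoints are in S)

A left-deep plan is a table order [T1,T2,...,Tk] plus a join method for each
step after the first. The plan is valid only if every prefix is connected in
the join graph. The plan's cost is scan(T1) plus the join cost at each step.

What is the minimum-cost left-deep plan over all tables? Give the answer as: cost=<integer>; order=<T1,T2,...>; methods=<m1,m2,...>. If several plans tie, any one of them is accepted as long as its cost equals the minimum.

cost=1381; order=D,B,A,C; methods=hash,hash,nl_idx

Selinger DP (subsets sized 1..n):
  {A}: scan cost=20, card=20
  {B}: scan cost=50, card=50
  {D}: scan cost=150, card=150
  {C}: scan cost=300, card=300
  {AB}: card=100; try (B,nl_idx)→240, (A,hash)→300, (B,merge)→490, (A,merge)→520, (B,hash)→640, (B,nl)→1020 …(+1); best=240 via (B,nl_idx)
  {AD}: card=300; try (A,hash)→500, (D,merge)→1490, (A,merge)→1620, (D,hash)→2440, (D,nl)→3020, (A,nl)→3150; best=500 via (A,hash)
  {AC}: card=3000; try (A,hash)→800, (C,merge)→3140, (C,nl_idx)→3200, (A,merge)→3420, (C,hash)→5440, (C,nl)→6020 …(+1); best=800 via (A,hash)
  {BD}: card=100; try (B,hash)→900, (B,nl_idx)→1150, (D,merge)→1750, (B,merge)→1850, (D,hash)→2500, (D,nl)→7550 …(+1); best=900 via (B,hash)
  {BC}: card=150; try (C,nl_idx)→650, (B,hash)→1200, (B,nl_idx)→2250, (C,merge)→3400, (B,merge)→3650, (C,hash)→5500 …(+2); best=650 via (C,nl_idx)
  {CD}: card=1500; try (D,hash)→3000, (C,nl_idx)→3000, (C,merge)→4500, (D,merge)→4650, (C,hash)→5700, (C,nl)→45150 …(+1); best=3000 via (D,hash)
  {ABD}: card=20; try (A,hash)→1200, (B,hash)→1400, (A,merge)→1820, (B,nl_idx)→2320, (D,merge)→2390, (D,hash)→2740 …(+4); best=1200 via (A,hash)
  {ABC}: card=150; try (A,hash)→1000, (C,nl_idx)→1290, (A,merge)→2120, (A,nl)→3650, (C,merge)→4040, (B,hash)→4400 …(+5); best=1000 via (A,hash)
  {ACD}: card=1500; try (C,nl_idx)→4700, (A,hash)→4700, (D,hash)→6200, (C,hash)→6200, (C,merge)→6500, (A,merge)→21120 …(+4); best=4700 via (C,nl_idx)
  {BCD}: card=10; try (C,nl_idx)→1810, (D,hash)→3200, (D,merge)→3350, (C,merge)→4700, (B,hash)→5100, (C,hash)→6400 …(+5); best=1810 via (C,nl_idx)
  {ABCD}: card=1; try (C,nl_idx)→1381, (A,merge)→1980, (A,nl)→2010, (A,hash)→2020, (D,hash)→3550, (D,merge)→3700 …(+8); best=1381 via (C,nl_idx)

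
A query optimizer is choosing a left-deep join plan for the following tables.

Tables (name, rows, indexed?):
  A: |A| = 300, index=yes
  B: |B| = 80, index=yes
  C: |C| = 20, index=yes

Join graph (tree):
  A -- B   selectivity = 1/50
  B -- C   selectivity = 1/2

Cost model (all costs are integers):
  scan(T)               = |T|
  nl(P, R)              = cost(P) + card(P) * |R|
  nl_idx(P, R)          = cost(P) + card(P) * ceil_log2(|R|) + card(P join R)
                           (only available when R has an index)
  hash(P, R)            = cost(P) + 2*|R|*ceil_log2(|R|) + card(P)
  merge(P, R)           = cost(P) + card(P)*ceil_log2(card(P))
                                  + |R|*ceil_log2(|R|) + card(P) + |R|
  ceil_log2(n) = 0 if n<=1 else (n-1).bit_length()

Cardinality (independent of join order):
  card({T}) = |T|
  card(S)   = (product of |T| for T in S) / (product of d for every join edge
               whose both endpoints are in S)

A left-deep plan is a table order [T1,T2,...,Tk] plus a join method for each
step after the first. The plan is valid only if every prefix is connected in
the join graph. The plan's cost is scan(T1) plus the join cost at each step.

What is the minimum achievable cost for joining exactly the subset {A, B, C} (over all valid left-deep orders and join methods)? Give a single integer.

Selinger DP over subsets of {A,B,C}:
  {A}: scan cost=300, card=300
  {B}: scan cost=80, card=80
  {C}: scan cost=20, card=20
  {AB}: card=480; try (A,nl_idx)→1280, (B,hash)→1720, (B,nl_idx)→2880, (A,merge)→3720, (B,merge)→3940, (A,hash)→5560 …(+2); best=1280 via (A,nl_idx)
  {BC}: card=800; try (C,hash)→360, (B,merge)→780, (C,merge)→840, (B,nl_idx)→960, (B,hash)→1160, (C,nl_idx)→1280 …(+2); best=360 via (C,hash)
  {ABC}: card=4800; try (C,hash)→1960, (C,merge)→6200, (A,hash)→6560, (C,nl_idx)→8480, (C,nl)→10880, (A,merge)→12160 …(+2); best=1960 via (C,hash)

1960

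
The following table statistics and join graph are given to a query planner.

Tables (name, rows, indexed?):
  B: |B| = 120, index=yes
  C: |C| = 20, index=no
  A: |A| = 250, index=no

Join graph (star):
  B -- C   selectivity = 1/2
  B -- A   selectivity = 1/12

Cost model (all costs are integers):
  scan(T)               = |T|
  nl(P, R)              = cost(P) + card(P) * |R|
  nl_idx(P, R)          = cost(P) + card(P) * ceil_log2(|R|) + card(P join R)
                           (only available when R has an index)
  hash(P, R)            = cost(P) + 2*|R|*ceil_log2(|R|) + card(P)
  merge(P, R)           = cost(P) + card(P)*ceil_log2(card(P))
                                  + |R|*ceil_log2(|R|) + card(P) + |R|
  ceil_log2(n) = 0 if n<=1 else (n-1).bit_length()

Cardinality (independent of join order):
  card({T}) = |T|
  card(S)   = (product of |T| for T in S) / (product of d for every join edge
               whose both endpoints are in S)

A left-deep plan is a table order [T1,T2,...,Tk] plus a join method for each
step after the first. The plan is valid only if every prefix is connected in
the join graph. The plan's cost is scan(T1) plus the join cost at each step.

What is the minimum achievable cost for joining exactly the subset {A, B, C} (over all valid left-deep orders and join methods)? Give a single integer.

4880

Selinger DP over subsets of {A,B,C}:
  {B}: scan cost=120, card=120
  {C}: scan cost=20, card=20
  {A}: scan cost=250, card=250
  {BC}: card=1200; try (C,hash)→440, (B,merge)→1100, (C,merge)→1200, (B,nl_idx)→1360, (B,hash)→1720, (B,nl)→2420 …(+1); best=440 via (C,hash)
  {AB}: card=2500; try (B,hash)→2180, (A,merge)→3330, (B,merge)→3460, (A,hash)→4240, (B,nl_idx)→4500, (A,nl)→30120 …(+1); best=2180 via (B,hash)
  {ABC}: card=25000; try (C,hash)→4880, (A,hash)→5640, (A,merge)→17090, (C,merge)→34800, (C,nl)→52180, (A,nl)→300440; best=4880 via (C,hash)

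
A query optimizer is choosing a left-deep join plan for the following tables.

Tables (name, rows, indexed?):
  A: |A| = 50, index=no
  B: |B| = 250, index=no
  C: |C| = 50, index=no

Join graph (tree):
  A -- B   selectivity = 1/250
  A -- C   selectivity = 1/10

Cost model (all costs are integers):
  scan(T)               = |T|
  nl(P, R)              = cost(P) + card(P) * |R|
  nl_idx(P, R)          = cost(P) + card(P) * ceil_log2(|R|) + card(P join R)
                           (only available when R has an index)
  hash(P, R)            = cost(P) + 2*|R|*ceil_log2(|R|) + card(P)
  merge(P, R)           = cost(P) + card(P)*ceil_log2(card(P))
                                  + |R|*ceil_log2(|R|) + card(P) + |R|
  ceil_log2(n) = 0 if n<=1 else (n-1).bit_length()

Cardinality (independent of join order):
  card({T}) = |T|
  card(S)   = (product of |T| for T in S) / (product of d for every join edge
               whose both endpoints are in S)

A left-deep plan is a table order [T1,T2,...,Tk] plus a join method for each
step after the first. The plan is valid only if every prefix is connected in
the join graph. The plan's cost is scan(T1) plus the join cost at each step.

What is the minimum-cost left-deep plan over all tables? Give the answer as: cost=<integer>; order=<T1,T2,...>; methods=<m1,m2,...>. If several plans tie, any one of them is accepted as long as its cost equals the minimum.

Selinger DP (subsets sized 1..n):
  {A}: scan cost=50, card=50
  {B}: scan cost=250, card=250
  {C}: scan cost=50, card=50
  {AB}: card=50; try (A,hash)→1100, (B,merge)→2650, (A,merge)→2850, (B,hash)→4100, (B,nl)→12550, (A,nl)→12750; best=1100 via (A,hash)
  {AC}: card=250; try (C,hash)→700, (A,hash)→700, (C,merge)→750, (A,merge)→750, (C,nl)→2550, (A,nl)→2550; best=700 via (C,hash)
  {ABC}: card=250; try (C,hash)→1750, (C,merge)→1800, (C,nl)→3600, (B,hash)→4950, (B,merge)→5200, (B,nl)→63200; best=1750 via (C,hash)

cost=1750; order=B,A,C; methods=hash,hash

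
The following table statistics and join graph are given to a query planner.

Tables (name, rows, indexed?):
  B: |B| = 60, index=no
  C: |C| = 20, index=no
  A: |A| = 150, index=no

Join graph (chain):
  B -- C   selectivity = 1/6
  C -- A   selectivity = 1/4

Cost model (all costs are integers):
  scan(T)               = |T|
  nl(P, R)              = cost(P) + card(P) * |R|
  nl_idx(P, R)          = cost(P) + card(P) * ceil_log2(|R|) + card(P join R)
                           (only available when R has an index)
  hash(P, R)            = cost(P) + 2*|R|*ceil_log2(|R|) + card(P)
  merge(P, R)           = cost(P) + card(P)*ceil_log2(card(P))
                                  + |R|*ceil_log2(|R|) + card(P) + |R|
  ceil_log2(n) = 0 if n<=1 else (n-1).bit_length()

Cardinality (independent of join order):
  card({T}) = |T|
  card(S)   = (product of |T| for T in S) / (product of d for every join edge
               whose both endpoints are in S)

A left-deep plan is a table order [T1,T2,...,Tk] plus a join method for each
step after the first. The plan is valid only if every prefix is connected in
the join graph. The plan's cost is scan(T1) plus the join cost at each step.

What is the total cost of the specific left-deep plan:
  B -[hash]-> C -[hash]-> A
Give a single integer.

2920

step 1: scan B: cost=60, card=60
step 2: join C via hash
    card(P join C) = 60*20/(6) = 200
    cost = 60 + 2*20*5 + 60 = 320
step 3: join A via hash
    card(P join A) = 200*150/(4) = 7500
    cost = 320 + 2*150*8 + 200 = 2920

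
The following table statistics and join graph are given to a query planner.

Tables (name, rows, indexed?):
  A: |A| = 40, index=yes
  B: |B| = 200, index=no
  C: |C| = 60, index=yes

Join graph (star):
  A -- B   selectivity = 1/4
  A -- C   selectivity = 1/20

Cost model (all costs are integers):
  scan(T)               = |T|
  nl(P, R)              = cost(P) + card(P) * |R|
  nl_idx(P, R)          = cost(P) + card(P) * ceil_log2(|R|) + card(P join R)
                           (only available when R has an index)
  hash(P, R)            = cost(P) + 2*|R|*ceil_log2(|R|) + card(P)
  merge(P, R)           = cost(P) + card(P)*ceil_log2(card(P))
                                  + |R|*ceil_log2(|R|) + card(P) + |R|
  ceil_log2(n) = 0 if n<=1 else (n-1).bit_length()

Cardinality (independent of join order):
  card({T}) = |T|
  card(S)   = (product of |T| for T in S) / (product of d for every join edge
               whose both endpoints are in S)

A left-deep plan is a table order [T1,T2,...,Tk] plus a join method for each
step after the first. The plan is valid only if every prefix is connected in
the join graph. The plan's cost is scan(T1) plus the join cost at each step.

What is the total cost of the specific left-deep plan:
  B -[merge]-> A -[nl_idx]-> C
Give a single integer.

20280

step 1: scan B: cost=200, card=200
step 2: join A via merge
    card(P join A) = 200*40/(4) = 2000
    cost = 200 + 200*8 + 40*6 + 200 + 40 = 2280
step 3: join C via nl_idx
    card(P join C) = 2000*60/(20) = 6000
    cost = 2280 + 2000*6 + 6000 = 20280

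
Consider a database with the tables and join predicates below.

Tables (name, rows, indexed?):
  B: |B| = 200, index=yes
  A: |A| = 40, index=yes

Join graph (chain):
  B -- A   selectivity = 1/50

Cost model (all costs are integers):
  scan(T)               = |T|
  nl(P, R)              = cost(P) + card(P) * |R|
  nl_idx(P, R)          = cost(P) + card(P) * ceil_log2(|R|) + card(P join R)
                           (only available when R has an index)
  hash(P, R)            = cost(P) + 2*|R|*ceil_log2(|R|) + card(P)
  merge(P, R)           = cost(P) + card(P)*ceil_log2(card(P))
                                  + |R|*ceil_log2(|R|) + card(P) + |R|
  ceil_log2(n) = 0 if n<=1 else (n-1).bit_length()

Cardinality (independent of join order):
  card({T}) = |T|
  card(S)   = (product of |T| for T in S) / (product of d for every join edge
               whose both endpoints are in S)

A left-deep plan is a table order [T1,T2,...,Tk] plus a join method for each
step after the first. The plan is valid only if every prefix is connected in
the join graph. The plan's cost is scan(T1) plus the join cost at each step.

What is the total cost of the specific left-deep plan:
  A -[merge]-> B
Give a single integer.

step 1: scan A: cost=40, card=40
step 2: join B via merge
    card(P join B) = 40*200/(50) = 160
    cost = 40 + 40*6 + 200*8 + 40 + 200 = 2120

2120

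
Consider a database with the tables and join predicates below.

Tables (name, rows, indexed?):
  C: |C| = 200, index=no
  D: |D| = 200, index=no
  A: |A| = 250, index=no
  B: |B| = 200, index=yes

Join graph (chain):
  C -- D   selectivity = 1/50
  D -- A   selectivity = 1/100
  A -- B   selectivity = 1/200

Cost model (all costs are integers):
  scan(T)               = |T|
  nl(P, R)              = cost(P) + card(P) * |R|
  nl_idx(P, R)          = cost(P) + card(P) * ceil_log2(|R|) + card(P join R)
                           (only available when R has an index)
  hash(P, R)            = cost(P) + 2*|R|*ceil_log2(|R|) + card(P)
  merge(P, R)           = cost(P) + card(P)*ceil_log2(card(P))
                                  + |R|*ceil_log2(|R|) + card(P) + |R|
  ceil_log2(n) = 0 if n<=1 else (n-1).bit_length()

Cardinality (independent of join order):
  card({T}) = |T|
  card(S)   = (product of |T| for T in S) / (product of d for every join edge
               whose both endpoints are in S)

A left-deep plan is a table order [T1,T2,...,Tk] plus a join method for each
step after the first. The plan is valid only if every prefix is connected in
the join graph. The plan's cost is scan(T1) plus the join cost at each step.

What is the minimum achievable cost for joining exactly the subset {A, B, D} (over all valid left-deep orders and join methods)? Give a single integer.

5950

Selinger DP over subsets of {A,B,D}:
  {D}: scan cost=200, card=200
  {A}: scan cost=250, card=250
  {B}: scan cost=200, card=200
  {AD}: card=500; try (D,hash)→3700, (A,merge)→4250, (D,merge)→4300, (A,hash)→4400, (A,nl)→50200, (D,nl)→50250; best=3700 via (D,hash)
  {AB}: card=250; try (B,nl_idx)→2500, (B,hash)→3700, (A,merge)→4250, (B,merge)→4300, (A,hash)→4400, (A,nl)→50200 …(+1); best=2500 via (B,nl_idx)
  {ABD}: card=500; try (D,hash)→5950, (D,merge)→6550, (B,hash)→7400, (B,nl_idx)→8200, (B,merge)→10500, (D,nl)→52500 …(+1); best=5950 via (D,hash)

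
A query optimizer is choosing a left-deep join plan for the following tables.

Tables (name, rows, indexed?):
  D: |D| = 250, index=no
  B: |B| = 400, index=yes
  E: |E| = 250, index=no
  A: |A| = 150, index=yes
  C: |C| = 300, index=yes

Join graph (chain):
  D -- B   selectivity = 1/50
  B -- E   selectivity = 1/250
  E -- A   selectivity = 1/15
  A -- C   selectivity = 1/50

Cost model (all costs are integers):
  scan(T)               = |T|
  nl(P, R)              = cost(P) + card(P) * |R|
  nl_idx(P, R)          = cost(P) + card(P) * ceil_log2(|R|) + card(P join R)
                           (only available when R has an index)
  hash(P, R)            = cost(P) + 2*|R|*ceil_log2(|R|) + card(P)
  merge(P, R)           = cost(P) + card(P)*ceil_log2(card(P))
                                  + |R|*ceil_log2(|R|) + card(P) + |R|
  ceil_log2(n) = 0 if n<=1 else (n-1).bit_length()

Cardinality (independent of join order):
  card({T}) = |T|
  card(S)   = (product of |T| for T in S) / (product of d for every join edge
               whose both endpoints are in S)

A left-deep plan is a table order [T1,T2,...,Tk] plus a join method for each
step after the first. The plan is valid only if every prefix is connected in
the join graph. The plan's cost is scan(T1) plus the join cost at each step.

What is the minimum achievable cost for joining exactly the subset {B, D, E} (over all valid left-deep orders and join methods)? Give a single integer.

Selinger DP over subsets of {B,D,E}:
  {D}: scan cost=250, card=250
  {B}: scan cost=400, card=400
  {E}: scan cost=250, card=250
  {BD}: card=2000; try (B,nl_idx)→4500, (D,hash)→4800, (B,merge)→6500, (D,merge)→6650, (B,hash)→7700, (B,nl)→100250 …(+1); best=4500 via (B,nl_idx)
  {BE}: card=400; try (B,nl_idx)→2900, (E,hash)→4800, (B,merge)→6500, (E,merge)→6650, (B,hash)→7700, (B,nl)→100250 …(+1); best=2900 via (B,nl_idx)
  {BDE}: card=2000; try (D,hash)→7300, (D,merge)→9150, (E,hash)→10500, (E,merge)→30750, (D,nl)→102900, (E,nl)→504500; best=7300 via (D,hash)

7300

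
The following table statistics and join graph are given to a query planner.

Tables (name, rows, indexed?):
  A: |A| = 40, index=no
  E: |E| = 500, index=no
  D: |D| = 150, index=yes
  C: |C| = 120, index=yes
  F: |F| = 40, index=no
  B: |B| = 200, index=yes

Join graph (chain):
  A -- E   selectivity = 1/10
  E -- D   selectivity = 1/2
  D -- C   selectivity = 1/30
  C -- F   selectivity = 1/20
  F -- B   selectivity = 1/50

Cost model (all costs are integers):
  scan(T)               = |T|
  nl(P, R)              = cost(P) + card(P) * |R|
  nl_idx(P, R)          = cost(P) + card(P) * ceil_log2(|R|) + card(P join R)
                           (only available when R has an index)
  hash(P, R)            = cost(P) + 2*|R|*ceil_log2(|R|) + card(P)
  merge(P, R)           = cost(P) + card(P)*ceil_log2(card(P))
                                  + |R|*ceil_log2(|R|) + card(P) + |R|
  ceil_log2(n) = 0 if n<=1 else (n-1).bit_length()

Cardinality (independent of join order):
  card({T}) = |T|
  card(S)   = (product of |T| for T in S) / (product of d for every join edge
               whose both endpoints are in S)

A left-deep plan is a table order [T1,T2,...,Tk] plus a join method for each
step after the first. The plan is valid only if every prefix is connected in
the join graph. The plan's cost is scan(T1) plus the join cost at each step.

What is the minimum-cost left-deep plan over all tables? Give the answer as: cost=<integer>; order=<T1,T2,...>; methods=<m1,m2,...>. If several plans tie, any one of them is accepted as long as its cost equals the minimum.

Selinger DP (subsets sized 1..n):
  {A}: scan cost=40, card=40
  {E}: scan cost=500, card=500
  {D}: scan cost=150, card=150
  {C}: scan cost=120, card=120
  {F}: scan cost=40, card=40
  {B}: scan cost=200, card=200
  {AE}: card=2000; try (A,hash)→1480, (E,merge)→5320, (A,merge)→5780, (E,hash)→9080, (E,nl)→20040, (A,nl)→20500; best=1480 via (A,hash)
  {DE}: card=37500; try (D,hash)→3400, (E,merge)→6500, (D,merge)→6850, (E,hash)→9300, (D,nl_idx)→42000, (E,nl)→75150 …(+1); best=3400 via (D,hash)
  {CD}: card=600; try (D,nl_idx)→1680, (C,nl_idx)→1800, (C,hash)→1980, (D,merge)→2430, (C,merge)→2460, (D,hash)→2640 …(+2); best=1680 via (D,nl_idx)
  {CF}: card=240; try (C,nl_idx)→560, (F,hash)→720, (C,merge)→1280, (F,merge)→1360, (C,hash)→1760, (C,nl)→4840 …(+1); best=560 via (C,nl_idx)
  {BF}: card=160; try (B,nl_idx)→520, (F,hash)→880, (B,merge)→2120, (F,merge)→2280, (B,hash)→3280, (B,nl)→8040 …(+1); best=520 via (B,nl_idx)
  {ADE}: card=150000; try (D,hash)→5880, (D,merge)→26830, (A,hash)→41380, (D,nl_idx)→167480, (D,nl)→301480, (A,merge)→641180 …(+1); best=5880 via (D,hash)
  {CDE}: card=150000; try (E,hash)→11280, (E,merge)→13280, (C,hash)→42580, (E,nl)→301680, (C,nl_idx)→415900, (C,merge)→641860 …(+1); best=11280 via (E,hash)
  {CDF}: card=1200; try (F,hash)→2760, (D,hash)→3200, (D,nl_idx)→3680, (D,merge)→4070, (F,merge)→8560, (F,nl)→25680 …(+1); best=2760 via (F,hash)
  {BCF}: card=960; try (C,hash)→2360, (C,nl_idx)→2600, (C,merge)→2920, (B,nl_idx)→3440, (B,hash)→4000, (B,merge)→4520 …(+2); best=2360 via (C,hash)
  {ACDE}: card=600000; try (C,hash)→157560, (A,hash)→161760, (C,nl_idx)→1655880, (C,merge)→2856840, (A,merge)→2861560, (A,nl)→6011280 …(+1); best=157560 via (C,hash)
  {CDEF}: card=300000; try (E,hash)→12960, (E,merge)→22160, (F,hash)→161760, (E,nl)→602760, (F,merge)→2861560, (F,nl)→6011280; best=12960 via (E,hash)
  {BCDF}: card=4800; try (D,hash)→5720, (B,hash)→7160, (D,merge)→14270, (D,nl_idx)→14840, (B,nl_idx)→17160, (B,merge)→18960 …(+2); best=5720 via (D,hash)
  {ACDEF}: card=1200000; try (A,hash)→313440, (F,hash)→758040, (A,merge)→6013240, (A,nl)→12012960, (F,merge)→12757840, (F,nl)→24157560; best=313440 via (A,hash)
  {BCDEF}: card=1200000; try (E,hash)→19520, (E,merge)→77920, (B,hash)→316160, (E,nl)→2405720, (B,nl_idx)→3612960, (B,merge)→6014760 …(+1); best=19520 via (E,hash)
  {ABCDEF}: card=4800000; try (A,hash)→1220000, (B,hash)→1516640, (B,nl_idx)→14713440, (A,merge)→26419800, (B,merge)→26715240, (A,nl)→48019520 …(+1); best=1220000 via (A,hash)

cost=1220000; order=F,B,C,D,E,A; methods=nl_idx,hash,hash,hash,hash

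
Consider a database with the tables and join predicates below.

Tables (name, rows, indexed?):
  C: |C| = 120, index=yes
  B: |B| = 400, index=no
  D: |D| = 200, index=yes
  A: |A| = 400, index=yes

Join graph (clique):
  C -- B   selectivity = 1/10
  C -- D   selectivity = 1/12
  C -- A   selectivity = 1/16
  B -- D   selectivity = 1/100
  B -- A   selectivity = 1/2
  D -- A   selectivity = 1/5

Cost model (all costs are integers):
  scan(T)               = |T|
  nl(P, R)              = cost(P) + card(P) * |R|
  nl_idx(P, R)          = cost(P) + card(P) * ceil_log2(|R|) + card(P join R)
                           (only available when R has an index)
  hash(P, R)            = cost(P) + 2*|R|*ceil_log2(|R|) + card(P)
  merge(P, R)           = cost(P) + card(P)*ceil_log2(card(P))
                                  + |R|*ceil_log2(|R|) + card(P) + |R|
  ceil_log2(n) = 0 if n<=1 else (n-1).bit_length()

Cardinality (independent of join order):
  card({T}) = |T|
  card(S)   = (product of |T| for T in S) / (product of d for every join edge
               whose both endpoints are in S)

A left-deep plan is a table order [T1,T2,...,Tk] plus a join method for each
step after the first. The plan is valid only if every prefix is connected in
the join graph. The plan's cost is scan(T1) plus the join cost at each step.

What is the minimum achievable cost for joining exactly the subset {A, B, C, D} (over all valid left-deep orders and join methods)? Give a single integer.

14480

Selinger DP over subsets of {A,B,C,D}:
  {C}: scan cost=120, card=120
  {B}: scan cost=400, card=400
  {D}: scan cost=200, card=200
  {A}: scan cost=400, card=400
  {BC}: card=4800; try (C,hash)→2480, (B,merge)→5080, (C,merge)→5360, (B,hash)→7440, (C,nl_idx)→8000, (B,nl)→48120 …(+1); best=2480 via (C,hash)
  {CD}: card=2000; try (C,hash)→2080, (D,merge)→2880, (C,merge)→2960, (D,nl_idx)→3080, (D,hash)→3440, (C,nl_idx)→3600 …(+2); best=2080 via (C,hash)
  {AC}: card=3000; try (C,hash)→2480, (A,nl_idx)→4200, (A,merge)→5080, (C,merge)→5360, (C,nl_idx)→6200, (A,hash)→7440 …(+2); best=2480 via (C,hash)
  {BD}: card=800; try (D,hash)→4000, (D,nl_idx)→4400, (B,merge)→6000, (D,merge)→6200, (B,hash)→7600, (B,nl)→80200 …(+1); best=4000 via (D,hash)
  {AB}: card=80000; try (B,hash)→8000, (A,hash)→8000, (B,merge)→8400, (A,merge)→8400, (A,nl_idx)→84000, (B,nl)→160400 …(+1); best=8000 via (B,hash)
  {AD}: card=16000; try (D,hash)→4000, (A,merge)→6000, (D,merge)→6200, (A,hash)→7600, (A,nl_idx)→18000, (D,nl_idx)→19600 …(+2); best=4000 via (D,hash)
  {BCD}: card=800; try (C,hash)→6480, (C,nl_idx)→10400, (D,hash)→10480, (B,hash)→11280, (C,merge)→13760, (B,merge)→30080 …(+5); best=6480 via (C,hash)
  {ABC}: card=60000; try (B,hash)→12680, (A,hash)→14480, (B,merge)→45480, (A,merge)→73680, (C,hash)→89680, (A,nl_idx)→105680 …(+5); best=12680 via (B,hash)
  {ACD}: card=10000; try (D,hash)→8680, (A,hash)→11280, (C,hash)→21680, (A,merge)→30080, (A,nl_idx)→30080, (D,nl_idx)→36480 …(+6); best=8680 via (D,hash)
  {ABD}: card=32000; try (A,hash)→12000, (A,merge)→16800, (B,hash)→27200, (A,nl_idx)→43200, (D,hash)→91200, (B,merge)→248000 …(+5); best=12000 via (A,hash)
  {ABCD}: card=2000; try (A,hash)→14480, (A,nl_idx)→15680, (A,merge)→19280, (B,hash)→25880, (C,hash)→45680, (D,hash)→75880 …(+9); best=14480 via (A,hash)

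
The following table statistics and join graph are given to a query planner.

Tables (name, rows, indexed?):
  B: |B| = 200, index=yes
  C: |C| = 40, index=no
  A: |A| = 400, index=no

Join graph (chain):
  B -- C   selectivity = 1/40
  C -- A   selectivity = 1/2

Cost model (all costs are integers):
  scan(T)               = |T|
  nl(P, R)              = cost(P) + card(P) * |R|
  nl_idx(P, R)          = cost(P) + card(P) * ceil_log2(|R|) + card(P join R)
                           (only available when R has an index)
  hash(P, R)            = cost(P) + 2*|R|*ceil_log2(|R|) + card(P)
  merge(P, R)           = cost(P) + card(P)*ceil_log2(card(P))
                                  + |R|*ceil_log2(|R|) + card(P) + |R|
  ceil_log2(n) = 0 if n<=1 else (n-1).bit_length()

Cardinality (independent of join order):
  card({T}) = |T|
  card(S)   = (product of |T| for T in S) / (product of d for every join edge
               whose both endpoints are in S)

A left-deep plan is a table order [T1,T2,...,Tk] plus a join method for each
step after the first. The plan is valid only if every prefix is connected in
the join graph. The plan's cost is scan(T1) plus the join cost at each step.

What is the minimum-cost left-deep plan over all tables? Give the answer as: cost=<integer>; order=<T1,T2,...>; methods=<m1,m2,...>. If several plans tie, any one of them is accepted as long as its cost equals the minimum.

Selinger DP (subsets sized 1..n):
  {B}: scan cost=200, card=200
  {C}: scan cost=40, card=40
  {A}: scan cost=400, card=400
  {BC}: card=200; try (B,nl_idx)→560, (C,hash)→880, (B,merge)→2120, (C,merge)→2280, (B,hash)→3280, (B,nl)→8040 …(+1); best=560 via (B,nl_idx)
  {AC}: card=8000; try (C,hash)→1280, (A,merge)→4320, (C,merge)→4680, (A,hash)→7280, (A,nl)→16040, (C,nl)→16400; best=1280 via (C,hash)
  {ABC}: card=40000; try (A,merge)→6360, (A,hash)→7960, (B,hash)→12480, (A,nl)→80560, (B,nl_idx)→105280, (B,merge)→115080 …(+1); best=6360 via (A,merge)

cost=6360; order=C,B,A; methods=nl_idx,merge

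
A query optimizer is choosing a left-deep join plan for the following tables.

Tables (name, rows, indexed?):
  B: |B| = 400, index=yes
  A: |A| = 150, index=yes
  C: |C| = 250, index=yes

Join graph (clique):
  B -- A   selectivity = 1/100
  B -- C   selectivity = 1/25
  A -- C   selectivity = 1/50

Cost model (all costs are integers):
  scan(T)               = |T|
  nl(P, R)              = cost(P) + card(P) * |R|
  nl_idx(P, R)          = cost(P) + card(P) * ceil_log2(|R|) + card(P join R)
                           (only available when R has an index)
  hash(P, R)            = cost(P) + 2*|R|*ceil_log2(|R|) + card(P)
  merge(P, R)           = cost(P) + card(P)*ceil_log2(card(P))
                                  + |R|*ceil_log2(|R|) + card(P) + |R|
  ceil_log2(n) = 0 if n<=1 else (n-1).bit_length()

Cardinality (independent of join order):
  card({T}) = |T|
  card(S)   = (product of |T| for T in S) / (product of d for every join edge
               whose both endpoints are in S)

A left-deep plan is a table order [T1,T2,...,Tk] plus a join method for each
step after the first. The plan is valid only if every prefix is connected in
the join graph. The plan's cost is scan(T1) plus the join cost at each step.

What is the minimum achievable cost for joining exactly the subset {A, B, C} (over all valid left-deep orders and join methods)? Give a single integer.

Selinger DP over subsets of {A,B,C}:
  {B}: scan cost=400, card=400
  {A}: scan cost=150, card=150
  {C}: scan cost=250, card=250
  {AB}: card=600; try (B,nl_idx)→2100, (A,hash)→3200, (A,nl_idx)→4200, (B,merge)→5500, (A,merge)→5750, (B,hash)→7500 …(+2); best=2100 via (B,nl_idx)
  {BC}: card=4000; try (C,hash)→4800, (B,merge)→6500, (B,nl_idx)→6500, (C,merge)→6650, (C,nl_idx)→7600, (B,hash)→7700 …(+2); best=4800 via (C,hash)
  {AC}: card=750; try (C,nl_idx)→2100, (A,hash)→2900, (A,nl_idx)→3000, (C,merge)→3750, (A,merge)→3850, (C,hash)→4300 …(+2); best=2100 via (C,nl_idx)
  {ABC}: card=120; try (C,hash)→6700, (C,nl_idx)→7020, (B,nl_idx)→8970, (B,hash)→10050, (C,merge)→10950, (A,hash)→11200 …(+6); best=6700 via (C,hash)

6700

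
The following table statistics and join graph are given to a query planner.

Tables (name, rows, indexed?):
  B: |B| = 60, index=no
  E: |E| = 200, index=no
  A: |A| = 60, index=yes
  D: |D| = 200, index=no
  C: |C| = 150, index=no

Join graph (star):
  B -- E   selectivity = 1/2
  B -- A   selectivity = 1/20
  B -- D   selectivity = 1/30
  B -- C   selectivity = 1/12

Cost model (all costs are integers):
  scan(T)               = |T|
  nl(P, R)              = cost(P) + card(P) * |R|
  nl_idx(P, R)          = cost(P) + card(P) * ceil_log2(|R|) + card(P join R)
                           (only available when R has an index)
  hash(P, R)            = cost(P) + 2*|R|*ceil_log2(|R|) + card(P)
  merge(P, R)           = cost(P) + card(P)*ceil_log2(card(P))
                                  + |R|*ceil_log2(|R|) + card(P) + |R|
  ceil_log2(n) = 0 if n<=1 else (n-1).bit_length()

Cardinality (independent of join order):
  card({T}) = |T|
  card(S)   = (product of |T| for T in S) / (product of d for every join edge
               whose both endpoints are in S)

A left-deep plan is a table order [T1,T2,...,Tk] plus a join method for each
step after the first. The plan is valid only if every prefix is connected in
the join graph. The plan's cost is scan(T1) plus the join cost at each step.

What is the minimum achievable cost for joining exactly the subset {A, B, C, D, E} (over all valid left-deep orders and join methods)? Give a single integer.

Selinger DP over subsets of {A,B,C,D,E}:
  {B}: scan cost=60, card=60
  {E}: scan cost=200, card=200
  {A}: scan cost=60, card=60
  {D}: scan cost=200, card=200
  {C}: scan cost=150, card=150
  {BE}: card=6000; try (B,hash)→1120, (E,merge)→2280, (B,merge)→2420, (E,hash)→3320, (E,nl)→12060, (B,nl)→12200; best=1120 via (B,hash)
  {AB}: card=180; try (A,nl_idx)→600, (B,hash)→840, (A,hash)→840, (B,merge)→900, (A,merge)→900, (B,nl)→3660 …(+1); best=600 via (A,nl_idx)
  {BD}: card=400; try (B,hash)→1120, (D,merge)→2280, (B,merge)→2420, (D,hash)→3320, (D,nl)→12060, (B,nl)→12200; best=1120 via (B,hash)
  {BC}: card=750; try (B,hash)→1020, (C,merge)→1830, (B,merge)→1920, (C,hash)→2520, (C,nl)→9060, (B,nl)→9150; best=1020 via (B,hash)
  {ABE}: card=18000; try (E,hash)→3980, (E,merge)→4020, (A,hash)→7840, (E,nl)→36600, (A,nl_idx)→55120, (A,merge)→85540 …(+1); best=3980 via (E,hash)
  {BDE}: card=40000; try (E,hash)→4720, (E,merge)→6920, (D,hash)→10320, (E,nl)→81120, (D,merge)→86920, (D,nl)→1201120; best=4720 via (E,hash)
  {BCE}: card=75000; try (E,hash)→4970, (C,hash)→9520, (E,merge)→11070, (C,merge)→86470, (E,nl)→151020, (C,nl)→901120; best=4970 via (E,hash)
  {ABD}: card=1200; try (A,hash)→2240, (D,hash)→3980, (D,merge)→4020, (A,nl_idx)→4720, (A,merge)→5540, (A,nl)→25120 …(+1); best=2240 via (A,hash)
  {ABC}: card=2250; try (A,hash)→2490, (C,hash)→3180, (C,merge)→3570, (A,nl_idx)→7770, (A,merge)→9690, (C,nl)→27600 …(+1); best=2490 via (A,hash)
  {BCD}: card=5000; try (C,hash)→3920, (D,hash)→4970, (C,merge)→6470, (D,merge)→11070, (C,nl)→61120, (D,nl)→151020; best=3920 via (C,hash)
  {ABDE}: card=120000; try (E,hash)→6640, (E,merge)→18440, (D,hash)→25180, (A,hash)→45440, (E,nl)→242240, (D,merge)→293780 …(+4); best=6640 via (E,hash)
  {ABCE}: card=225000; try (E,hash)→7940, (C,hash)→24380, (E,merge)→33540, (A,hash)→80690, (C,merge)→293330, (E,nl)→452490 …(+4); best=7940 via (E,hash)
  {BCDE}: card=500000; try (E,hash)→12120, (C,hash)→47120, (E,merge)→75720, (D,hash)→83170, (C,merge)→686070, (E,nl)→1003920 …(+3); best=12120 via (E,hash)
  {ABCD}: card=15000; try (C,hash)→5840, (D,hash)→7940, (A,hash)→9640, (C,merge)→17990, (D,merge)→33540, (A,nl_idx)→48920 …(+4); best=5840 via (C,hash)
  {ABCDE}: card=1500000; try (E,hash)→24040, (C,hash)→129040, (E,merge)→232640, (D,hash)→236140, (A,hash)→512840, (C,merge)→2167990 …(+7); best=24040 via (E,hash)

24040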